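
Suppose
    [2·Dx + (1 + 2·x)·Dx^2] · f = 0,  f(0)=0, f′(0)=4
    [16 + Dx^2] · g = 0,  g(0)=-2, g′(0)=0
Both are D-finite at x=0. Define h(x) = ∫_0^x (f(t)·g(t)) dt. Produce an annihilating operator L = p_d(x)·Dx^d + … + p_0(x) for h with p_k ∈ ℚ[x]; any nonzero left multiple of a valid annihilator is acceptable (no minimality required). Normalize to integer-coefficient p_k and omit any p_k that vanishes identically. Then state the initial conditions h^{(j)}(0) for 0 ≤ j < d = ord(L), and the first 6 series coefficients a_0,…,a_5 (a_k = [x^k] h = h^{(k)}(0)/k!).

L = (2688 + 27648·x + 93184·x^2 + 131072·x^3 + 65536·x^4)·Dx + (896 + 5888·x + 12288·x^2 + 8192·x^3)·Dx^2 + (408 + 3712·x + 11904·x^2 + 16384·x^3 + 8192·x^4)·Dx^3 + (56 + 368·x + 768·x^2 + 512·x^3)·Dx^4 + (15 + 124·x + 380·x^2 + 512·x^3 + 256·x^4)·Dx^5  (order 5).
h: a_k = 0, 0, -4, 8/3, 40/3, -48/5, …
ICs: h(0) = 0, h′(0) = 0, h′′(0) = -8, h′′′(0) = 16, h′′′′(0) = 320.

f: a_k = 0, 4, -4, 16/3, -8, 64/5, …
g: a_k = -2, 0, 16, 0, -64/3, 0, …
f·g: L₀ = L_f ⊗_s L_g, ord ≤ 2·2.
h=∫h₀ ⇒ L = L₀·Dx.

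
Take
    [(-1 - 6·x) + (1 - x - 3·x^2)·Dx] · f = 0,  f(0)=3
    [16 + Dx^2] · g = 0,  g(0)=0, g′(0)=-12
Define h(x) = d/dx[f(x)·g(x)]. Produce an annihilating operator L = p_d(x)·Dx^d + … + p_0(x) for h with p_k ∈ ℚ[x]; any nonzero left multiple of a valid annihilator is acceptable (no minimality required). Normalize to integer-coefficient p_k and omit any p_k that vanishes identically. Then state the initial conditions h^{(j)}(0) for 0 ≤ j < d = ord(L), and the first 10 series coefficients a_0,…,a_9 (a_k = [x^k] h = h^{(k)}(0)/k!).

f: a_k = 3, 3, 12, 21, 57, 120, 291, 651, 1524, 3477, …
g: a_k = 0, -12, 0, 32, 0, -128/5, 0, 1024/105, 0, -2048/945, …
L₀ := L_f ⊗_s L_g (sym. prod.), ord ≤ 2.
h₀' ⇒ L via d/dx closure of L₀.
L = (-26 - 256·x - 640·x^2 + 768·x^3 + 1152·x^4) + (-7 - 26·x + 144·x^2 + 288·x^3)·Dx + (5 - 13·x - 31·x^2 + 48·x^3 + 72·x^4)·Dx^2  (order 2).
h: a_k = -36, -72, -144, -624, -1884, -25344/5, -68108/5, -1254496/35, -3252272/35, -14972392/63, …
ICs: h(0) = -36, h′(0) = -72.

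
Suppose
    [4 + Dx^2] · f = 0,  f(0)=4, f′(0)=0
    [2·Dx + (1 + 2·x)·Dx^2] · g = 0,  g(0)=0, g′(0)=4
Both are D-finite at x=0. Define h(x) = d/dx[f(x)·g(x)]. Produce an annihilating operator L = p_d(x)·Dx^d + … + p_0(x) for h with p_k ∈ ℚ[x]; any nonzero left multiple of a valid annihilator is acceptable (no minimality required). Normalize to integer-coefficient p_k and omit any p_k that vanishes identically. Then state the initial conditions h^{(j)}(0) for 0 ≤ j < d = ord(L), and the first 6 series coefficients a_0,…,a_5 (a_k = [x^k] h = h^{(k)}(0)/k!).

f: a_k = 4, 0, -8, 0, 8/3, 0, …
g: a_k = 0, 4, -4, 16/3, -8, 64/5, …
Product ⇒ symmetric product L₀, ord ≤ 4.
h=h₀': d/dx-closure on L₀ ⇒ L.
L = (-400 - 1408·x - 2688·x^2 + 1536·x^3 + 11008·x^4 + 12288·x^5 + 4096·x^6) + (-192 - 512·x + 640·x^2 + 3840·x^3 + 5120·x^4 + 2048·x^5)·Dx + (-112 - 352·x - 224·x^2 + 2304·x^3 + 6272·x^4 + 6144·x^5 + 2048·x^6)·Dx^2 + (-48 - 128·x + 160·x^2 + 960·x^3 + 1280·x^4 + 512·x^5)·Dx^3 + (-3 + 112·x^2 + 480·x^3 + 880·x^4 + 768·x^5 + 256·x^6)·Dx^4  (order 4).
h: a_k = 16, -32, -32, 0, 96, -192, …
ICs: h(0) = 16, h′(0) = -32, h′′(0) = -64, h′′′(0) = 0.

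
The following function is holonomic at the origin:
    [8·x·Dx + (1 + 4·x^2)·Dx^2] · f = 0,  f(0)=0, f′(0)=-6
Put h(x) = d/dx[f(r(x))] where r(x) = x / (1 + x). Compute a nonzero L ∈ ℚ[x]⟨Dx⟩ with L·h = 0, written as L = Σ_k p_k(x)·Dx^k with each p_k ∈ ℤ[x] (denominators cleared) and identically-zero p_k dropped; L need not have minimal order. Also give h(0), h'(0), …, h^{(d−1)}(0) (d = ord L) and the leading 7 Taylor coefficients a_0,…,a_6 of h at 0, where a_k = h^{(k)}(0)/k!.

L = (2 + 10·x) + (1 + 2·x + 5·x^2)·Dx  (order 1).
h: a_k = -6, 12, 6, -72, 114, 132, -834, …
ICs: h(0) = -6.

f: a_k = 0, -6, 0, 8, 0, -96/5, 0, …
Substitute x→r, Dx→(1/r')Dx; clear ⇒ L₀.
h=h₀': d/dx-closure on L₀ ⇒ L.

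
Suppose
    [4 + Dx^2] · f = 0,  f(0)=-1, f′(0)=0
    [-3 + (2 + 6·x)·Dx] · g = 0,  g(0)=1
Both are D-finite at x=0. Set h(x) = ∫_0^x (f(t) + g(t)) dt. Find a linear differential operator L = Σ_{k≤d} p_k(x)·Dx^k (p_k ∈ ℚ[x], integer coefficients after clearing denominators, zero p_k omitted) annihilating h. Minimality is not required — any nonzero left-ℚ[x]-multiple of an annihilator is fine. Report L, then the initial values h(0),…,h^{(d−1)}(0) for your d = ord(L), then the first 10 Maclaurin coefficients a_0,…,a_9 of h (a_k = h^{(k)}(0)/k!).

f: a_k = -1, 0, 2, 0, -2/3, 0, 4/45, 0, -2/315, 0, …
g: a_k = 1, 3/2, -9/8, 27/16, -405/128, 1701/256, -15309/1024, 72171/2048, -2814669/32768, 14073345/65536, …
Sum ⇒ L₀ = lclm(L_f,L_g) in ℚ(x)⟨Dx⟩.
h=∫h₀ ⇒ L = L₀·Dx.
L = (-516 - 1152·x - 1728·x^2)·Dx + (56 + 936·x + 3456·x^2 + 3456·x^3)·Dx^2 + (-129 - 288·x - 432·x^2)·Dx^3 + (14 + 234·x + 864·x^2 + 864·x^3)·Dx^4  (order 4).
h: a_k = 0, 0, 3/4, 7/24, 27/64, -1471/1920, 567/512, -684809/322560, 72171/16384, -886686271/92897280, …
ICs: h(0) = 0, h′(0) = 0, h′′(0) = 3/2, h′′′(0) = 7/4.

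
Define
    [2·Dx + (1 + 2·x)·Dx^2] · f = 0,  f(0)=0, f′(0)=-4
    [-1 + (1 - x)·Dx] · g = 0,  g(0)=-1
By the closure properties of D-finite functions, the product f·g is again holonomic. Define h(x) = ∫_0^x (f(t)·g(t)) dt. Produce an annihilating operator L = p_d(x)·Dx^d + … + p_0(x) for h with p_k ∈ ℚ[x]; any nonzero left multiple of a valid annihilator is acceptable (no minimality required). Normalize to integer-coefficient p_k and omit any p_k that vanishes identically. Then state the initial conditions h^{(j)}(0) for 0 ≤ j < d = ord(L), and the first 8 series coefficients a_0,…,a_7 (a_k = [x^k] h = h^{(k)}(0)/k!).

L = 2·Dx + 6·x·Dx^2 + (-1 - x + 2·x^2)·Dx^3  (order 3).
h: a_k = 0, 0, 2, 0, 4/3, -8/15, 76/45, -8/5, …
ICs: h(0) = 0, h′(0) = 0, h′′(0) = 4.

f: a_k = 0, -4, 4, -16/3, 8, -64/5, 64/3, -256/7, …
g: a_k = -1, -1, -1, -1, -1, -1, -1, -1, …
L₀ := L_f ⊗_s L_g (sym. prod.), ord ≤ 2.
h=∫h₀ ⇒ L = L₀·Dx.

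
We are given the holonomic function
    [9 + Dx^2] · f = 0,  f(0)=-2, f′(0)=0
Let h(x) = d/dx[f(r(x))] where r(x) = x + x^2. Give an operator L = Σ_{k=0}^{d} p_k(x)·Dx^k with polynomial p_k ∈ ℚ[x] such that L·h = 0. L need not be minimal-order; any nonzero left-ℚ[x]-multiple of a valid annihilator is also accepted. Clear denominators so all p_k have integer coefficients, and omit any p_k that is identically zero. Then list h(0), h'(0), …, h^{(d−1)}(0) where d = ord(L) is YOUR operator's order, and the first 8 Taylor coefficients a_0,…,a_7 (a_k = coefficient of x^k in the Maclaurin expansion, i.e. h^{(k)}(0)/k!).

f: a_k = -2, 0, 9, 0, -27/4, 0, 81/40, 0, …
Substitute x→r, Dx→(1/r')Dx; clear ⇒ L₀.
h=h₀': d/dx-closure on L₀ ⇒ L.
L = (21 + 72·x + 216·x^2 + 288·x^3 + 144·x^4) + (-6 - 12·x)·Dx + (1 + 4·x + 4·x^2)·Dx^2  (order 2).
h: a_k = 0, 18, 54, 9, -135, -4617/20, -2079/20, 52191/280, …
ICs: h(0) = 0, h′(0) = 18.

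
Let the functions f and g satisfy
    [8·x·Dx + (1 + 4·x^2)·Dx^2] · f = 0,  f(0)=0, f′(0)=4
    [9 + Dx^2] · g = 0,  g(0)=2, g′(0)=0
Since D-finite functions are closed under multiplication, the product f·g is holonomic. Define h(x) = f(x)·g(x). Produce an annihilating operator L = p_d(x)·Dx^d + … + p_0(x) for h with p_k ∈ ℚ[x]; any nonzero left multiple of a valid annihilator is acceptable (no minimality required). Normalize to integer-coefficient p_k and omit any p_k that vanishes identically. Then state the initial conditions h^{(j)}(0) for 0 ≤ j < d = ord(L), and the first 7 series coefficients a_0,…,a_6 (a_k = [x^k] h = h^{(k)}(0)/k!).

L = (2925 + 31536·x^2 + 95904·x^4 + 186624·x^6 + 186624·x^8) + (2448·x + 20160·x^3 + 62208·x^5 + 82944·x^7)·Dx + (442 + 5088·x^2 + 19008·x^4 + 41472·x^6 + 41472·x^8)·Dx^2 + (272·x + 2240·x^3 + 6912·x^5 + 9216·x^7)·Dx^3 + (13 + 176·x^2 + 928·x^4 + 2304·x^6 + 2304·x^8)·Dx^4  (order 4).
h: a_k = 0, 8, 0, -140/3, 0, 503/5, 0, …
ICs: h(0) = 0, h′(0) = 8, h′′(0) = 0, h′′′(0) = -280.

f: a_k = 0, 4, 0, -16/3, 0, 64/5, 0, …
g: a_k = 2, 0, -9, 0, 27/4, 0, -81/40, …
f·g: L₀ = L_f ⊗_s L_g, ord ≤ 2·2.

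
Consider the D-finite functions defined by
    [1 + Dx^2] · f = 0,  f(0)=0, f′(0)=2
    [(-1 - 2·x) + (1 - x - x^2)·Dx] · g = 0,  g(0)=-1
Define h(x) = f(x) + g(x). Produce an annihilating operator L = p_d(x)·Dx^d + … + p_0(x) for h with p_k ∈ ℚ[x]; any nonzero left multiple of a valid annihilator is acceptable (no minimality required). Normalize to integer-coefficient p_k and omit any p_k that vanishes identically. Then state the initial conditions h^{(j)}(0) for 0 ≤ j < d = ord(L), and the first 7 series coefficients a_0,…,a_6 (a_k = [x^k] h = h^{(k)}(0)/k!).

f: a_k = 0, 2, 0, -1/3, 0, 1/60, 0, …
g: a_k = -1, -1, -2, -3, -5, -8, -13, …
L₀ := lclm(L_f,L_g); ord L₀ ≤ 2+1.
L = (-19 - 48·x - 31·x^2 - 24·x^3 - 5·x^4 - 2·x^5) + (5 - x - 4·x^2 - 7·x^3 - 6·x^4 - 3·x^5 - x^6)·Dx + (-19 - 48·x - 31·x^2 - 24·x^3 - 5·x^4 - 2·x^5)·Dx^2 + (5 - x - 4·x^2 - 7·x^3 - 6·x^4 - 3·x^5 - x^6)·Dx^3  (order 3).
h: a_k = -1, 1, -2, -10/3, -5, -479/60, -13, …
ICs: h(0) = -1, h′(0) = 1, h′′(0) = -4.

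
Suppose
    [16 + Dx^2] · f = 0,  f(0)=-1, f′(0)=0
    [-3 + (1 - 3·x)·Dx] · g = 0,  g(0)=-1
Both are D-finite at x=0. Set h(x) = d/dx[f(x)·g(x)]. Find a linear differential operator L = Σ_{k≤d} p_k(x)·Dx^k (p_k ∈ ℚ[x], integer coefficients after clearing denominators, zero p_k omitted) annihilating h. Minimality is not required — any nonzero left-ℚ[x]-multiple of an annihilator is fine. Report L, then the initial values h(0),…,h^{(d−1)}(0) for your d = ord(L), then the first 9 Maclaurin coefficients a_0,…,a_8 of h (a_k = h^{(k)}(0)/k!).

f: a_k = -1, 0, 8, 0, -32/3, 0, 256/45, 0, -512/315, …
g: a_k = -1, -3, -9, -27, -81, -243, -729, -2187, -6561, …
h₀=f·g: eliminate ⇒ L₀, order ≤ 2·1.
h=h₀': d/dx-closure on L₀ ⇒ L.
L = (-2 - 96·x + 144·x^2) + (-6 + 18·x)·Dx + (1 - 6·x + 9·x^2)·Dx^2  (order 2).
h: a_k = 3, 2, 9, 236/3, 295, 15418/15, 53963/15, 3889432/315, 1458537/35, …
ICs: h(0) = 3, h′(0) = 2.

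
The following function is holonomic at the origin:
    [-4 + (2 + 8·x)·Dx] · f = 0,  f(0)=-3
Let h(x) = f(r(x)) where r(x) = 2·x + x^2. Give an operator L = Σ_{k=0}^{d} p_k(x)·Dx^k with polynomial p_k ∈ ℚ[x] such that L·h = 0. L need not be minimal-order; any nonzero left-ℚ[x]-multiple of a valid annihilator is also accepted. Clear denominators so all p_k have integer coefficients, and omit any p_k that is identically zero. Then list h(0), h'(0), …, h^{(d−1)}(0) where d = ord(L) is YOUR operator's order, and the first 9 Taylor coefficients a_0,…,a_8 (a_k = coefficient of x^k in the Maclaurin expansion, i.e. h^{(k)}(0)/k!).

f: a_k = -3, -6, 6, -12, 30, -84, 252, -792, 2574, …
Change of var in L_f (x↦r) gives L₀.
L = (-4 - 4·x) + (1 + 8·x + 4·x^2)·Dx  (order 1).
h: a_k = -3, -12, 18, -72, 342, -1800, 10116, -59472, 361278, …
ICs: h(0) = -3.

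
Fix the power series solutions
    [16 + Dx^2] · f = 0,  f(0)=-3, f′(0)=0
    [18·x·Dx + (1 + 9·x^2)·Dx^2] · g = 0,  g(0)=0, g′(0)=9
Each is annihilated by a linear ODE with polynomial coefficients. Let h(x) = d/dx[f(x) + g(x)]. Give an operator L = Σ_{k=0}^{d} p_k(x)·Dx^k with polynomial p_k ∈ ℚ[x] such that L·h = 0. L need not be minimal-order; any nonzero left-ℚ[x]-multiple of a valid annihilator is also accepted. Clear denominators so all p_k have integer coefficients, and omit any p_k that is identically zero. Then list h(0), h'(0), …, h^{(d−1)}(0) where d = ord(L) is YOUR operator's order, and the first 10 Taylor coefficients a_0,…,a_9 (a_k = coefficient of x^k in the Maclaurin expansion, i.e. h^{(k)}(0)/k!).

L = (-13248·x + 181440·x^3 + 186624·x^5) + (-16 + 6048·x^2 + 66096·x^4 + 93312·x^6)·Dx + (-828·x + 11340·x^3 + 11664·x^5)·Dx^2 + (-1 + 378·x^2 + 4131·x^4 + 5832·x^6)·Dx^3  (order 3).
h: a_k = 9, 48, -81, -128, 729, 512/5, -6561, -4096/105, 59049, 8192/945, …
ICs: h(0) = 9, h′(0) = 48, h′′(0) = -162.

f: a_k = -3, 0, 24, 0, -32, 0, 256/15, 0, -512/105, 0, …
g: a_k = 0, 9, 0, -27, 0, 729/5, 0, -6561/7, 0, 6561, …
Sum ⇒ L₀ = lclm(L_f,L_g) in ℚ(x)⟨Dx⟩.
Derive L from L₀ (diff closure).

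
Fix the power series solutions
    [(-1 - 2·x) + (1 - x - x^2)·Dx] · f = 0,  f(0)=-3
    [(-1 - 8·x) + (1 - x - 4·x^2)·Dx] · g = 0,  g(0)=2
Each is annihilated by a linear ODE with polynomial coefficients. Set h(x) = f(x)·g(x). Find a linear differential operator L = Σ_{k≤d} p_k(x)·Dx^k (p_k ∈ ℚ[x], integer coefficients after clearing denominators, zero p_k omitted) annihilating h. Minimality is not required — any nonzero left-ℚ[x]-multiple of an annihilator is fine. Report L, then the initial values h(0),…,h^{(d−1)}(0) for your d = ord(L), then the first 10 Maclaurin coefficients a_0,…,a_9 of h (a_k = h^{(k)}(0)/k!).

f: a_k = -3, -3, -6, -9, -15, -24, -39, -63, -102, -165, …
g: a_k = 2, 2, 10, 18, 58, 130, 362, 882, 2330, 5858, …
f·g: L₀ = L_f ⊗_s L_g, ord ≤ 1·1.
L = (-2 - 8·x + 15·x^2 + 16·x^3) + (1 - 2·x - 4·x^2 + 5·x^3 + 4·x^4)·Dx  (order 1).
h: a_k = -6, -12, -48, -114, -336, -840, -2262, -5748, -15000, -38322, …
ICs: h(0) = -6.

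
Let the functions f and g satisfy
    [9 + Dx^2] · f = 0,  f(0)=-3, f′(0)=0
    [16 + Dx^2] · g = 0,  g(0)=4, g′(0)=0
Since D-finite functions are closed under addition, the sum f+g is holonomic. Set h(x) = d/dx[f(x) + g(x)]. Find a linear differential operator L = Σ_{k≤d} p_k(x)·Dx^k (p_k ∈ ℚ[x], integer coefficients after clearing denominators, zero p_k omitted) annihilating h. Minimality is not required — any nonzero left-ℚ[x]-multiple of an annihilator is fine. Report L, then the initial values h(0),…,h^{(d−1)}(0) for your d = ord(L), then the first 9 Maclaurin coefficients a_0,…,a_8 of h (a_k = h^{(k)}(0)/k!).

f: a_k = -3, 0, 27/2, 0, -81/8, 0, 243/80, 0, -2187/4480, …
g: a_k = 4, 0, -32, 0, 128/3, 0, -1024/45, 0, 2048/315, …
h₀=f+g: left-lcm gives L₀, ord ≤ 4.
Derive L from L₀ (diff closure).
L = 144 + 25·Dx^2 + Dx^4  (order 4).
h: a_k = 0, -37, 0, 781/6, 0, -14197/120, 0, 242461/5040, 0, …
ICs: h(0) = 0, h′(0) = -37, h′′(0) = 0, h′′′(0) = 781.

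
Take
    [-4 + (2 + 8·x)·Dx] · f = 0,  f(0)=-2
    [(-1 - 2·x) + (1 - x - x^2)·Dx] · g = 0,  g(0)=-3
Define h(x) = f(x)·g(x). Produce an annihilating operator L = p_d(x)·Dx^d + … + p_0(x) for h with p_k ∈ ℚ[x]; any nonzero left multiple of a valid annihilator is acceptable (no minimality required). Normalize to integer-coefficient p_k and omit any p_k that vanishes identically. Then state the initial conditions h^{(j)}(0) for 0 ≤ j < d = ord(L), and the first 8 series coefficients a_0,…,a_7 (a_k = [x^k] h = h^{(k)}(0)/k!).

L = (3 + 4·x + 6·x^2) + (-1 - 3·x + 5·x^2 + 4·x^3)·Dx  (order 1).
h: a_k = 6, 18, 12, 54, 6, 228, -270, 1542, …
ICs: h(0) = 6.

f: a_k = -2, -4, 4, -8, 20, -56, 168, -528, …
g: a_k = -3, -3, -6, -9, -15, -24, -39, -63, …
f·g: L₀ = L_f ⊗_s L_g, ord ≤ 1·1.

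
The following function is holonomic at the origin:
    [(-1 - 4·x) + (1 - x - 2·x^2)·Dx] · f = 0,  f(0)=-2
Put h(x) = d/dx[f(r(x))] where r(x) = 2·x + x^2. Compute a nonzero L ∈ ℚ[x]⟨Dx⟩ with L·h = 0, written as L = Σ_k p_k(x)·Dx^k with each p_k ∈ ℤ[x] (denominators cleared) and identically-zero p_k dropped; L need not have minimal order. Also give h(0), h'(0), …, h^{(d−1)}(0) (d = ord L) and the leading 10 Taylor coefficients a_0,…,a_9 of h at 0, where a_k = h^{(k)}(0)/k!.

f: a_k = -2, -2, -6, -10, -22, -42, -86, -170, -342, -682, …
Substitute x→r, Dx→(1/r')Dx; clear ⇒ L₀.
h=h₀': d/dx-closure on L₀ ⇒ L.
L = (13 + 52·x + 186·x^2 + 160·x^3 + 40·x^4) + (-1 - 5·x + 26·x^2 + 62·x^3 + 40·x^4 + 8·x^5)·Dx  (order 1).
h: a_k = -4, -52, -312, -1912, -10540, -56412, -292656, -1488432, -7450308, -36833780, …
ICs: h(0) = -4.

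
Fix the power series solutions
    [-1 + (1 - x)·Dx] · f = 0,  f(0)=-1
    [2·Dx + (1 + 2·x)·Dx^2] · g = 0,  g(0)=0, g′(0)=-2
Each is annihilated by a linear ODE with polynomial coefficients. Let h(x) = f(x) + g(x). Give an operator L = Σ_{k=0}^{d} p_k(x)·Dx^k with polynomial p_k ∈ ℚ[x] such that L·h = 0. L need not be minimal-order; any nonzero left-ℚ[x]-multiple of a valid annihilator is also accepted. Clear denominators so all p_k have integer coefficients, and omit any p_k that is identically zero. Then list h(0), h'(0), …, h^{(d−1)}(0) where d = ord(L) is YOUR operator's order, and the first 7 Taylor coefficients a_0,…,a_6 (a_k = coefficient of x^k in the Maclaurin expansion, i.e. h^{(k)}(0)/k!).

f: a_k = -1, -1, -1, -1, -1, -1, -1, …
g: a_k = 0, -2, 2, -8/3, 4, -32/5, 32/3, …
Weyl lclm of L_f,L_g ⇒ L₀ (ord ≤ 3).
L = (14 + 4·x)·Dx + (-1 + 20·x + 8·x^2)·Dx^2 + (-2 - 3·x + 3·x^2 + 2·x^3)·Dx^3  (order 3).
h: a_k = -1, -3, 1, -11/3, 3, -37/5, 29/3, …
ICs: h(0) = -1, h′(0) = -3, h′′(0) = 2.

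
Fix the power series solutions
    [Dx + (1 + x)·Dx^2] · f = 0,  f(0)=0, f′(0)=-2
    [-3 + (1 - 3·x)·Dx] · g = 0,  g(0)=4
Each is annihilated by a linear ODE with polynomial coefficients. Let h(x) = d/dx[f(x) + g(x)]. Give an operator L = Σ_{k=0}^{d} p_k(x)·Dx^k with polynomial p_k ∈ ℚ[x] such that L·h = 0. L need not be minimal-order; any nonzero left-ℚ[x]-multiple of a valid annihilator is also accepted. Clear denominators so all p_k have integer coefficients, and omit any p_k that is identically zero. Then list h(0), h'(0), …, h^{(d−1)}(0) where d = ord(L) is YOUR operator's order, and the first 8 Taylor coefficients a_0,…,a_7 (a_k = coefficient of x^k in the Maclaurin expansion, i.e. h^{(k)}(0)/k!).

L = (-66 - 18·x) + (-52 - 120·x - 36·x^2)·Dx + (7 - 11·x - 27·x^2 - 9·x^3)·Dx^2  (order 2).
h: a_k = 10, 74, 322, 1298, 4858, 17498, 61234, 209954, …
ICs: h(0) = 10, h′(0) = 74.

f: a_k = 0, -2, 1, -2/3, 1/2, -2/5, 1/3, -2/7, …
g: a_k = 4, 12, 36, 108, 324, 972, 2916, 8748, …
Weyl lclm of L_f,L_g ⇒ L₀ (ord ≤ 3).
h₀' ⇒ L via d/dx closure of L₀.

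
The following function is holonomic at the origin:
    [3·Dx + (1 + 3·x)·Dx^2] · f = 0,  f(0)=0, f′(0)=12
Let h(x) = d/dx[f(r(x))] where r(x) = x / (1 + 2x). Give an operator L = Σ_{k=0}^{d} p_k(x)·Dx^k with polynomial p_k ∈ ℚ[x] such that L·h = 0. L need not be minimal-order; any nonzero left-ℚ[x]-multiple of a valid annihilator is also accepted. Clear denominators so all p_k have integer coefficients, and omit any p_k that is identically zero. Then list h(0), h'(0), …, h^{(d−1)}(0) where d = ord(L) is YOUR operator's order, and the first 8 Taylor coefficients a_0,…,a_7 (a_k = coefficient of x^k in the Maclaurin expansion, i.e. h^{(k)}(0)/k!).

f: a_k = 0, 12, -18, 36, -81, 972/5, -486, 8748/7, …
Change of var in L_f (x↦r) gives L₀.
Derive L from L₀ (diff closure).
L = (7 + 20·x) + (1 + 7·x + 10·x^2)·Dx  (order 1).
h: a_k = 12, -84, 468, -2436, 12372, -62244, 311988, -1561476, …
ICs: h(0) = 12.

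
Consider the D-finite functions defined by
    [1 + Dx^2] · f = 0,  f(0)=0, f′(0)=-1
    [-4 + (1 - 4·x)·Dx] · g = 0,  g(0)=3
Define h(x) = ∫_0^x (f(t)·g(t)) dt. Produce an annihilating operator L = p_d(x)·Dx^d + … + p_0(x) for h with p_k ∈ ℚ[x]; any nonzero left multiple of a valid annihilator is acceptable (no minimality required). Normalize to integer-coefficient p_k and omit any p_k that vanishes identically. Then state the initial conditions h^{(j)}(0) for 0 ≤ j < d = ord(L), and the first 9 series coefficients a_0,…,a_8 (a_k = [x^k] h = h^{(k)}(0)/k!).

f: a_k = 0, -1, 0, 1/6, 0, -1/120, 0, 1/5040, 0, …
g: a_k = 3, 12, 48, 192, 768, 3072, 12288, 49152, 196608, …
Sym-product of L_f,L_g gives L₀ (≤ ord 2).
h=∫h₀ ⇒ L = L₀·Dx.
L = (-1 + 4·x)·Dx + 8·Dx^2 + (-1 + 4·x)·Dx^3  (order 3).
h: a_k = 0, 0, -3/2, -4, -95/8, -38, -30401/240, -4343/10, -20429471/13440, …
ICs: h(0) = 0, h′(0) = 0, h′′(0) = -3.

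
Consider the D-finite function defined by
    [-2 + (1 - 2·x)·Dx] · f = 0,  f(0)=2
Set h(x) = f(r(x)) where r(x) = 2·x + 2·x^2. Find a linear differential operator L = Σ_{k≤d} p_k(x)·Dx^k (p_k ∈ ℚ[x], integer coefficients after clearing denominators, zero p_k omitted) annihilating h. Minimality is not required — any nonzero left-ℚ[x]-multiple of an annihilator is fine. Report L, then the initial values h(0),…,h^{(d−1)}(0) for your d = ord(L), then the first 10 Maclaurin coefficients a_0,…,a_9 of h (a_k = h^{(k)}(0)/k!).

f: a_k = 2, 4, 8, 16, 32, 64, 128, 256, 512, 1024, …
L₀ from L_f via x↦r, Dx↦r'^{-1}Dx.
L = (4 + 8·x) + (-1 + 4·x + 4·x^2)·Dx  (order 1).
h: a_k = 2, 8, 40, 192, 928, 4480, 21632, 104448, 504320, 2435072, …
ICs: h(0) = 2.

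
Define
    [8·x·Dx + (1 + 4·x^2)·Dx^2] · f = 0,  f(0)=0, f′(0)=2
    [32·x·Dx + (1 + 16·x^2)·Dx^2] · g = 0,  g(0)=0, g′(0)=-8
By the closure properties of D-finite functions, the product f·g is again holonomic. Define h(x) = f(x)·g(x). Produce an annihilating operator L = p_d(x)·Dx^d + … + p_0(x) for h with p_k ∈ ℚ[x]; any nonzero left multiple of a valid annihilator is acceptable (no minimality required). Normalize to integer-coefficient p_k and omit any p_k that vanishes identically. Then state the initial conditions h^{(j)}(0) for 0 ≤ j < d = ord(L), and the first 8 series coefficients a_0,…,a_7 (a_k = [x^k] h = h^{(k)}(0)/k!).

L = (-1536·x - 51200·x^3 - 262144·x^5 + 655360·x^7 + 6291456·x^9)·Dx + (-80 - 6592·x^2 - 92160·x^4 - 229376·x^6 + 2293760·x^8 + 9437184·x^10)·Dx^2 + (-160·x - 4480·x^3 - 30720·x^5 + 69632·x^7 + 1310720·x^9 + 3145728·x^11)·Dx^3 + (-1 - 40·x^2 - 464·x^4 + 29696·x^8 + 163840·x^10 + 262144·x^12)·Dx^4  (order 4).
h: a_k = 0, 0, -16, 0, 320/3, 0, -44288/45, 0, …
ICs: h(0) = 0, h′(0) = 0, h′′(0) = -32, h′′′(0) = 0.

f: a_k = 0, 2, 0, -8/3, 0, 32/5, 0, -128/7, …
g: a_k = 0, -8, 0, 128/3, 0, -2048/5, 0, 32768/7, …
L₀ := L_f ⊗_s L_g (sym. prod.), ord ≤ 4.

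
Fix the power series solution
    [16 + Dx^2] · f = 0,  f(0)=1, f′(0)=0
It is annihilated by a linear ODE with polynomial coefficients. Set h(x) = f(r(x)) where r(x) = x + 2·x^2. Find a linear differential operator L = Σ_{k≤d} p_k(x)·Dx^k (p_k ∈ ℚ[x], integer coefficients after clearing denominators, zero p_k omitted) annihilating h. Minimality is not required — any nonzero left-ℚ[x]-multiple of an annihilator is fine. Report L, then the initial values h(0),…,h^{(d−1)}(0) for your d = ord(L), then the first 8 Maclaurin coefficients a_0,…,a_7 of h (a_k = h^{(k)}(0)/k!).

f: a_k = 1, 0, -8, 0, 32/3, 0, -256/45, 0, …
Change of var in L_f (x↦r) gives L₀.
L = (16 + 192·x + 768·x^2 + 1024·x^3) - 4·Dx + (1 + 4·x)·Dx^2  (order 2).
h: a_k = 1, 0, -8, -32, -64/3, 256/3, 11264/45, 4096/15, …
ICs: h(0) = 1, h′(0) = 0.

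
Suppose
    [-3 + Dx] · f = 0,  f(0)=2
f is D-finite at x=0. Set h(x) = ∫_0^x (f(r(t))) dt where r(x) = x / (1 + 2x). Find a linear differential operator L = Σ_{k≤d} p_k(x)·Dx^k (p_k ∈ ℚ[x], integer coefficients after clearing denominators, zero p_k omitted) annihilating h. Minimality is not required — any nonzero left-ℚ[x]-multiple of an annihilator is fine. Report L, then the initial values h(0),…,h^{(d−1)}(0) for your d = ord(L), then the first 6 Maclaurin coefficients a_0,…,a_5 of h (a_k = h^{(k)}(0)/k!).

L = -3·Dx + (1 + 4·x + 4·x^2)·Dx^2  (order 2).
h: a_k = 0, 2, 3, -1, -3/4, 51/20, …
ICs: h(0) = 0, h′(0) = 2.

f: a_k = 2, 6, 9, 9, 27/4, 81/20, …
Substitute x→r, Dx→(1/r')Dx; clear ⇒ L₀.
Integrate: L := L₀·Dx.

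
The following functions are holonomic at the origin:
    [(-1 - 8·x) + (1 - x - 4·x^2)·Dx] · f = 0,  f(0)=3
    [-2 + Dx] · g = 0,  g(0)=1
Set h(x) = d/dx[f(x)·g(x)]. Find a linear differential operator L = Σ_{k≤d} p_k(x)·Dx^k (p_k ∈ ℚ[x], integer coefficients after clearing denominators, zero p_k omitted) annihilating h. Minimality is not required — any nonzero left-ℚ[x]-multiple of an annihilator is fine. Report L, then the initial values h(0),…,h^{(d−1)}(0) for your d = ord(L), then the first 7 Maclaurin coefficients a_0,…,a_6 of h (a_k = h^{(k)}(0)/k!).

L = (18 + 44·x + 20·x^2 - 96·x^3 + 64·x^4) + (-3 - 3·x + 26·x^2 + 16·x^3 - 32·x^4)·Dx  (order 1).
h: a_k = 9, 54, 201, 708, 2229, 34622/5, 102807/5, …
ICs: h(0) = 9.

f: a_k = 3, 3, 15, 27, 87, 195, 543, …
g: a_k = 1, 2, 2, 4/3, 2/3, 4/15, 4/45, …
Product ⇒ symmetric product L₀, ord ≤ 1.
Differentiate: ansatz ord ≤ ord L₀ ⇒ L.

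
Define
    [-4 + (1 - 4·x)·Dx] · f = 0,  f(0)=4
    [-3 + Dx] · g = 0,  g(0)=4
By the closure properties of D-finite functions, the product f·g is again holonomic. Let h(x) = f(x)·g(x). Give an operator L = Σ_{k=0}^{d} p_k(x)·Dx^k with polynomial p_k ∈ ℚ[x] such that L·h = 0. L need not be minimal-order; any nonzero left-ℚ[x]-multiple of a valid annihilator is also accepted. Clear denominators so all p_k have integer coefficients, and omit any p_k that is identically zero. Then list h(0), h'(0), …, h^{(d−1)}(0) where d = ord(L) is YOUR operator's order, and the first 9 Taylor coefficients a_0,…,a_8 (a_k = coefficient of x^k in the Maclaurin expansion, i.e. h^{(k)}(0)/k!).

L = (7 - 12·x) + (-1 + 4·x)·Dx  (order 1).
h: a_k = 16, 112, 520, 2152, 8662, 173402/5, 693689/5, 3884707/7, 88793407/40, …
ICs: h(0) = 16.

f: a_k = 4, 16, 64, 256, 1024, 4096, 16384, 65536, 262144, …
g: a_k = 4, 12, 18, 18, 27/2, 81/10, 81/20, 243/140, 729/1120, …
Product ⇒ symmetric product L₀, ord ≤ 1.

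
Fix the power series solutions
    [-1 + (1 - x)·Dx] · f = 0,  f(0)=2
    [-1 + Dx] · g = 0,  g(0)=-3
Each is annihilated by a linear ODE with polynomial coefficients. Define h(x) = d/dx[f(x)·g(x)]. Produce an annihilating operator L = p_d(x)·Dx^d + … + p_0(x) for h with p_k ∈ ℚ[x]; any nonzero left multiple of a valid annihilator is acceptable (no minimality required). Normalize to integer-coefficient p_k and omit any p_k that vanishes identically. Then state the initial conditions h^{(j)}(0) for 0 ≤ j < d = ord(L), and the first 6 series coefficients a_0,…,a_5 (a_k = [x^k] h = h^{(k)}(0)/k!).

f: a_k = 2, 2, 2, 2, 2, 2, …
g: a_k = -3, -3, -3/2, -1/2, -1/8, -1/40, …
h₀=f·g: eliminate ⇒ L₀, order ≤ 1·1.
h=h₀': d/dx-closure on L₀ ⇒ L.
L = (5 - 4·x + x^2) + (-2 + 3·x - x^2)·Dx  (order 1).
h: a_k = -12, -30, -48, -65, -163/2, -1957/20, …
ICs: h(0) = -12.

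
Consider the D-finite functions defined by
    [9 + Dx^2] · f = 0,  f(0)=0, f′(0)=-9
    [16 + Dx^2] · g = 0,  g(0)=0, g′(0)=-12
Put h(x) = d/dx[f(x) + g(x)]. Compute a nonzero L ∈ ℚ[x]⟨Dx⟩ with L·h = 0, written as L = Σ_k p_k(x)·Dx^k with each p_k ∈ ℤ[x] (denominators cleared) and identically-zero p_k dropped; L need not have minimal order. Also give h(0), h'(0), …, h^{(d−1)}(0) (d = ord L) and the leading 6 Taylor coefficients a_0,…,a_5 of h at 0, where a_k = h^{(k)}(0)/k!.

f: a_k = 0, -9, 0, 27/2, 0, -243/40, …
g: a_k = 0, -12, 0, 32, 0, -128/5, …
Weyl lclm of L_f,L_g ⇒ L₀ (ord ≤ 4).
Differentiate: ansatz ord ≤ ord L₀ ⇒ L.
L = 144 + 25·Dx^2 + Dx^4  (order 4).
h: a_k = -21, 0, 273/2, 0, -1267/8, 0, …
ICs: h(0) = -21, h′(0) = 0, h′′(0) = 273, h′′′(0) = 0.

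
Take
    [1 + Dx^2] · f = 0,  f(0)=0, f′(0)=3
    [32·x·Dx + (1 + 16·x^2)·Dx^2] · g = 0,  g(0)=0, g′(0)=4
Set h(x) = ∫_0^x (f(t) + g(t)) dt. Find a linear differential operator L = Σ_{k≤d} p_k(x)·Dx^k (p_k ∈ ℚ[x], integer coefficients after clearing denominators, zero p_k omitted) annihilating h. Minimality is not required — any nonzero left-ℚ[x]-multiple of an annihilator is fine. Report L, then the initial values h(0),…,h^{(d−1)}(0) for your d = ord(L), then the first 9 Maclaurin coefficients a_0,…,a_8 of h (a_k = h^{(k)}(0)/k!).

f: a_k = 0, 3, 0, -1/2, 0, 1/40, 0, -1/1680, 0, …
g: a_k = 0, 4, 0, -64/3, 0, 1024/5, 0, -16384/7, 0, …
Weyl lclm of L_f,L_g ⇒ L₀ (ord ≤ 4).
h=∫₀ˣh₀: take L = L₀·Dx.
L = (-6112·x + 99328·x^3 + 8192·x^5)·Dx^2 + (-31 + 1072·x^2 + 25344·x^4 + 4096·x^6)·Dx^3 + (-6112·x + 99328·x^3 + 8192·x^5)·Dx^4 + (-31 + 1072·x^2 + 25344·x^4 + 4096·x^6)·Dx^5  (order 5).
h: a_k = 0, 0, 7/2, 0, -131/24, 0, 2731/80, 0, -3932161/13440, …
ICs: h(0) = 0, h′(0) = 0, h′′(0) = 7, h′′′(0) = 0, h′′′′(0) = -131.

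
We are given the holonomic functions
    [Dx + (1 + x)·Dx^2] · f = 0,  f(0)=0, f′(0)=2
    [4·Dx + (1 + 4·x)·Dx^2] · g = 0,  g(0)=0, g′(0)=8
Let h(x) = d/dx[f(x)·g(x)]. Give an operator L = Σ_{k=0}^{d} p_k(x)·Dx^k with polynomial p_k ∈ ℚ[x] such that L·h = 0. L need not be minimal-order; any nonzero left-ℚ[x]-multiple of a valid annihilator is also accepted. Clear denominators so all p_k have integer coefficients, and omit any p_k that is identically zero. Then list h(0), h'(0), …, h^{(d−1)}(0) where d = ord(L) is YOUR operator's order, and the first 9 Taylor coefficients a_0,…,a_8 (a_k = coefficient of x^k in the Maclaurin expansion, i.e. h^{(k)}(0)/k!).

f: a_k = 0, 2, -1, 2/3, -1/2, 2/5, -1/3, 2/7, -1/4, …
g: a_k = 0, 8, -16, 128/3, -128, 2048/5, -4096/3, 32768/7, -16384, …
L₀ := L_f ⊗_s L_g (sym. prod.), ord ≤ 4.
h=h₀': d/dx-closure on L₀ ⇒ L.
L = (136 + 320·x + 256·x^2) + (290 + 1464·x + 2400·x^2 + 1280·x^3)·Dx + (92 + 740·x + 1992·x^2 + 2240·x^3 + 896·x^4)·Dx^2 + (5 + 58·x + 245·x^2 + 464·x^3 + 400·x^4 + 128·x^5)·Dx^3  (order 3).
h: a_k = 0, 32, -120, 1280/3, -4700/3, 88816/15, -22792, 3105024/35, -2434078/7, …
ICs: h(0) = 0, h′(0) = 32, h′′(0) = -240.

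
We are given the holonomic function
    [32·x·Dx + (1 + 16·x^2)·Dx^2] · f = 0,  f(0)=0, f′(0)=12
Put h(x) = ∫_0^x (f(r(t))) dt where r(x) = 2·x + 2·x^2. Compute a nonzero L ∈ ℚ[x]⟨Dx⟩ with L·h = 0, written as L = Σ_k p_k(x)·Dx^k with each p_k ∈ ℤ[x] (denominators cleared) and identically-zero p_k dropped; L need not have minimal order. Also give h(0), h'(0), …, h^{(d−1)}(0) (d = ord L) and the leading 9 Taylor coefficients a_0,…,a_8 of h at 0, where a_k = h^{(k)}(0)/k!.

L = (-2 + 128·x + 512·x^2 + 768·x^3 + 384·x^4)·Dx^2 + (1 + 2·x + 64·x^2 + 256·x^3 + 320·x^4 + 128·x^5)·Dx^3  (order 3).
h: a_k = 0, 0, 12, 8, -128, -1536/5, 15104/5, 97792/7, -614400/7, …
ICs: h(0) = 0, h′(0) = 0, h′′(0) = 24.

f: a_k = 0, 12, 0, -64, 0, 3072/5, 0, -49152/7, 0, …
L₀ from L_f via x↦r, Dx↦r'^{-1}Dx.
∫: right-multiply L₀ by Dx.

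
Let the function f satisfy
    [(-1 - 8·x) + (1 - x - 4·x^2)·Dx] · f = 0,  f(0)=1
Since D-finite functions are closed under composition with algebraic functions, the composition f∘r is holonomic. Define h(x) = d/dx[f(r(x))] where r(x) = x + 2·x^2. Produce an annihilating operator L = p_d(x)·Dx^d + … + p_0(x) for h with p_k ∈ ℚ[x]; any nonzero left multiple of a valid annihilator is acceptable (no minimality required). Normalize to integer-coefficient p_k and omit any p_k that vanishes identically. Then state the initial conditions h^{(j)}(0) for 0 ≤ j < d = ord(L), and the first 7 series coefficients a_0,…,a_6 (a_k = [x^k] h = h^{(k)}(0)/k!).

f: a_k = 1, 1, 5, 9, 29, 65, 181, …
f∘r: x↦r, Dx↦Dx/r' in L_f ⇒ L₀.
h₀' ⇒ L via d/dx closure of L₀.
L = (14 + 20·x + 120·x^2 + 320·x^3 + 320·x^4) + (-1 - 3·x + 10·x^2 + 40·x^3 + 80·x^4 + 64·x^5)·Dx  (order 1).
h: a_k = 1, 14, 87, 412, 2025, 9594, 42987, …
ICs: h(0) = 1.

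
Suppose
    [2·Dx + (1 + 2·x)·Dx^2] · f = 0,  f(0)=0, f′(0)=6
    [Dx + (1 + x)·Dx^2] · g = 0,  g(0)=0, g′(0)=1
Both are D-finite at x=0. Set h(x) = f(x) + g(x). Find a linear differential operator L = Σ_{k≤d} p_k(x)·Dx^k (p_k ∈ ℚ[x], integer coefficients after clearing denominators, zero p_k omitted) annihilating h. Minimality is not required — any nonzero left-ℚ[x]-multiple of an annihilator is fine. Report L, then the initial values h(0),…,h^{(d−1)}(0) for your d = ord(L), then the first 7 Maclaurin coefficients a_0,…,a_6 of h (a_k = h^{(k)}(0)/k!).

f: a_k = 0, 6, -6, 8, -12, 96/5, -32, …
g: a_k = 0, 1, -1/2, 1/3, -1/4, 1/5, -1/6, …
h₀=f+g: left-lcm gives L₀, ord ≤ 4.
L = 4·Dx + (6 + 8·x)·Dx^2 + (1 + 3·x + 2·x^2)·Dx^3  (order 3).
h: a_k = 0, 7, -13/2, 25/3, -49/4, 97/5, -193/6, …
ICs: h(0) = 0, h′(0) = 7, h′′(0) = -13.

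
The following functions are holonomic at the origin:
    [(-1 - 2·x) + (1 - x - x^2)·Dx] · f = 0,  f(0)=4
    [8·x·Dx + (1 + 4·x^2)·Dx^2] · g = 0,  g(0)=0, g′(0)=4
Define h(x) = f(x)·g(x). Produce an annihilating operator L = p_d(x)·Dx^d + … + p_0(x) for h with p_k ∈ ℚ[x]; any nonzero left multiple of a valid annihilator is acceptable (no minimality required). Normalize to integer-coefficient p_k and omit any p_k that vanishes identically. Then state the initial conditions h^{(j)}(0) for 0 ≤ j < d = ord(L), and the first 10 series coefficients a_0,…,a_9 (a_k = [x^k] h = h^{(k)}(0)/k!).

L = (2 + 8·x + 24·x^2) + (2 - 4·x + 16·x^2 + 24·x^3)·Dx + (-1 + x - 3·x^2 + 4·x^3 + 4·x^4)·Dx^2  (order 2).
h: a_k = 0, 16, 16, 32/3, 80/3, 1328/15, 576/5, 6032/105, 18128/105, 43168/63, …
ICs: h(0) = 0, h′(0) = 16.

f: a_k = 4, 4, 8, 12, 20, 32, 52, 84, 136, 220, …
g: a_k = 0, 4, 0, -16/3, 0, 64/5, 0, -256/7, 0, 1024/9, …
h₀=f·g: eliminate ⇒ L₀, order ≤ 1·2.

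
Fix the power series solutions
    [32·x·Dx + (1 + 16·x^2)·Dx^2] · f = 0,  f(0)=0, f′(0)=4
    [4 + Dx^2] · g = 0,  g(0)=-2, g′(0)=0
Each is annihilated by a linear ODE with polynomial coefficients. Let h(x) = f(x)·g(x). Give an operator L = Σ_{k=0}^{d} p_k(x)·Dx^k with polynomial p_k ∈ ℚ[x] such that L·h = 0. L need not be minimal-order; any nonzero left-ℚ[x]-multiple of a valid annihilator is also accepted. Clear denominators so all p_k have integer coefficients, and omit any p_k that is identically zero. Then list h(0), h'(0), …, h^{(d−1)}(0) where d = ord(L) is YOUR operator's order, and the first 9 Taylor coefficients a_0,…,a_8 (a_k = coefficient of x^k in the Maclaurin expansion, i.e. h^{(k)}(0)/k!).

f: a_k = 0, 4, 0, -64/3, 0, 1024/5, 0, -16384/7, 0, …
g: a_k = -2, 0, 4, 0, -4/3, 0, 8/45, 0, -4/315, …
h₀=f·g: eliminate ⇒ L₀, order ≤ 2·2.
L = (1360 + 60416·x^2 + 106496·x^4 + 262144·x^6 + 1048576·x^8) + (2304·x + 45056·x^3 + 196608·x^5 + 1048576·x^7)·Dx + (360 + 15872·x^2 + 36864·x^4 + 131072·x^6 + 524288·x^8)·Dx^2 + (576·x + 11264·x^3 + 49152·x^5 + 262144·x^7)·Dx^3 + (5 + 192·x^2 + 2560·x^4 + 16384·x^6 + 65536·x^8)·Dx^4  (order 4).
h: a_k = 0, -8, 0, 176/3, 0, -7504/15, 0, 1741792/315, 0, …
ICs: h(0) = 0, h′(0) = -8, h′′(0) = 0, h′′′(0) = 352.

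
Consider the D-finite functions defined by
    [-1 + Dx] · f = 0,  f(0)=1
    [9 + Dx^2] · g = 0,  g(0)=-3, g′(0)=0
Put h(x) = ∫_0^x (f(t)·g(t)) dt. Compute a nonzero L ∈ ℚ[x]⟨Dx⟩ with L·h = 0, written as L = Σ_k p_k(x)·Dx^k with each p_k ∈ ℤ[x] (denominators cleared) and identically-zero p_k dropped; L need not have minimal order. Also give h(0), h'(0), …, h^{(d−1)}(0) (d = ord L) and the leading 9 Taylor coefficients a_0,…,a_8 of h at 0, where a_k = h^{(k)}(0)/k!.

f: a_k = 1, 1, 1/2, 1/6, 1/24, 1/120, 1/720, 1/5040, 1/40320, …
g: a_k = -3, 0, 27/2, 0, -81/8, 0, 243/80, 0, -2187/4480, …
Sym-product of L_f,L_g gives L₀ (≤ ord 2).
∫: right-multiply L₀ by Dx.
L = 10·Dx - 2·Dx^2 + Dx^3  (order 3).
h: a_k = 0, -3, -3/2, 4, 13/4, -7/10, -79/60, -22/105, 307/1680, …
ICs: h(0) = 0, h′(0) = -3, h′′(0) = -3.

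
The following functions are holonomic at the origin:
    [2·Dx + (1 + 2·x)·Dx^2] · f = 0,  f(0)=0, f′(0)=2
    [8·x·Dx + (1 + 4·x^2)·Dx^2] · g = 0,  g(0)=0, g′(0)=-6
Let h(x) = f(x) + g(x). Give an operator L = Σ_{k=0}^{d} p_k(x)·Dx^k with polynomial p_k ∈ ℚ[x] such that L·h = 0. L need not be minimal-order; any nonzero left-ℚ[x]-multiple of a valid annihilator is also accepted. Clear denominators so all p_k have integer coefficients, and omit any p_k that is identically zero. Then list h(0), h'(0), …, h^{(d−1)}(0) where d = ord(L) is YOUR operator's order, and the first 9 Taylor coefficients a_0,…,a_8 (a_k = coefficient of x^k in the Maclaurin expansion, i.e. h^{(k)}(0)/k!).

f: a_k = 0, 2, -2, 8/3, -4, 32/5, -32/3, 128/7, -32, …
g: a_k = 0, -6, 0, 8, 0, -96/5, 0, 384/7, 0, …
Sum ⇒ L₀ = lclm(L_f,L_g) in ℚ(x)⟨Dx⟩.
L = (-8 - 48·x + 96·x^2 + 64·x^3)·Dx + (-8 - 16·x + 192·x^3 + 128·x^4)·Dx^2 + (-1 + 2·x + 8·x^2 + 16·x^3 + 48·x^4 + 32·x^5)·Dx^3  (order 3).
h: a_k = 0, -4, -2, 32/3, -4, -64/5, -32/3, 512/7, -32, …
ICs: h(0) = 0, h′(0) = -4, h′′(0) = -4.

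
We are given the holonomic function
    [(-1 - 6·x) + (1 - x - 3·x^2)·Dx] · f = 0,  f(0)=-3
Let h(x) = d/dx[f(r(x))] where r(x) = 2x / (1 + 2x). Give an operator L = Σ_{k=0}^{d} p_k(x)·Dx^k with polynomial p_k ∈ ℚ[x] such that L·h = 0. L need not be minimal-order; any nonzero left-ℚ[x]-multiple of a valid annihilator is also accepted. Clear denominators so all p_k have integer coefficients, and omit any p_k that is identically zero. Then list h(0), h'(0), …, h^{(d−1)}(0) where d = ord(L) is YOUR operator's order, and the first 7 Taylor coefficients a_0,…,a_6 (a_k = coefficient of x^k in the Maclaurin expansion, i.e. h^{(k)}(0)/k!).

L = (12 + 72·x + 576·x^2 + 672·x^3) + (-1 - 18·x - 48·x^2 + 136·x^3 + 336·x^4)·Dx  (order 1).
h: a_k = -6, -72, 0, -1728, 4320, -41472, 169344, …
ICs: h(0) = -6.

f: a_k = -3, -3, -12, -21, -57, -120, -291, …
L₀ from L_f via x↦r, Dx↦r'^{-1}Dx.
Differentiate: ansatz ord ≤ ord L₀ ⇒ L.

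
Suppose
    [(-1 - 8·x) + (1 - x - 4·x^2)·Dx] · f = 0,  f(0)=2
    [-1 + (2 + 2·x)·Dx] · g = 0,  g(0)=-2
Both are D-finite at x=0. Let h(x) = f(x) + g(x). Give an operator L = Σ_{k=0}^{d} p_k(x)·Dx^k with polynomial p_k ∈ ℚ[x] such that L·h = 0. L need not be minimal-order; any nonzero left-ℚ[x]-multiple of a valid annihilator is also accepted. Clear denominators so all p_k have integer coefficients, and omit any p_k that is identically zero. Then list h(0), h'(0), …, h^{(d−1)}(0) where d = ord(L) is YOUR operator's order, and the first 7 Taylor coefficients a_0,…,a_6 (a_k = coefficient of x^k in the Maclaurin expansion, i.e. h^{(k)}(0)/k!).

L = (-21 - 75·x - 228·x^2 - 160·x^3) + (41 + 174·x + 609·x^2 + 872·x^3 + 400·x^4)·Dx + (-2 - 38·x - 30·x^2 + 198·x^3 + 352·x^4 + 160·x^5)·Dx^2  (order 2).
h: a_k = 0, 1, 41/4, 143/8, 3717/64, 16633/128, 185365/512, …
ICs: h(0) = 0, h′(0) = 1.

f: a_k = 2, 2, 10, 18, 58, 130, 362, …
g: a_k = -2, -1, 1/4, -1/8, 5/64, -7/128, 21/512, …
Weyl lclm of L_f,L_g ⇒ L₀ (ord ≤ 2).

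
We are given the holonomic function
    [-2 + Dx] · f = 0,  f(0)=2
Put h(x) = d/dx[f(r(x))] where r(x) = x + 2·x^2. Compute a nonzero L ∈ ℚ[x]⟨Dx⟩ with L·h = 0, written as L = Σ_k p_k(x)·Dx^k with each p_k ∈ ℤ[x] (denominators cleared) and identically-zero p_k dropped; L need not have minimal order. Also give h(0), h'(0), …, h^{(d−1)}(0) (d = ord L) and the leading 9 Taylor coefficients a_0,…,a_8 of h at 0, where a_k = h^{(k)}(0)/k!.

f: a_k = 2, 4, 4, 8/3, 4/3, 8/15, 8/45, 16/315, 4/315, …
Change of var in L_f (x↦r) gives L₀.
Differentiate: ansatz ord ≤ ord L₀ ⇒ L.
L = (6 + 16·x + 32·x^2) + (-1 - 4·x)·Dx  (order 1).
h: a_k = 4, 24, 56, 400/3, 216, 5296/15, 20848/45, 63328/105, 42856/63, …
ICs: h(0) = 4.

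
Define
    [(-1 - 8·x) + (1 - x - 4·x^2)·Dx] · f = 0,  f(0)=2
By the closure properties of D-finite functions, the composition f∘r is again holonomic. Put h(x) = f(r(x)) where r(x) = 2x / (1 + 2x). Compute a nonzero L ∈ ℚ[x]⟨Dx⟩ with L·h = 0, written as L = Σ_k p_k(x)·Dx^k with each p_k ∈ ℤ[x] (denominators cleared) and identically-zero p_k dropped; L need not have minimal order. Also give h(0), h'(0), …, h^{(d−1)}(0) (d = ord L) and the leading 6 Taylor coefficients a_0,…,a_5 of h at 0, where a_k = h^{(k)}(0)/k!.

f: a_k = 2, 2, 10, 18, 58, 130, …
L₀ from L_f via x↦r, Dx↦r'^{-1}Dx.
L = (2 + 36·x) + (-1 - 4·x + 12·x^2 + 32·x^3)·Dx  (order 1).
h: a_k = 2, 4, 32, 0, 512, -1024, …
ICs: h(0) = 2.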